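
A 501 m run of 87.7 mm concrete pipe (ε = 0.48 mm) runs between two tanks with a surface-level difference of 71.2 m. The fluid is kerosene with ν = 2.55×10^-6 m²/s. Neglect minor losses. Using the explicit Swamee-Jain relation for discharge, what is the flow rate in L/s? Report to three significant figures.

Q ≈ 16.7 L/s

Swamee-Jain (Type II): Q = -0.965·√(gD⁵h_f/L)·ln[ε/(3.7D) + √(3.17ν²L/(gD³h_f))]
√(gD⁵h_f/L) = √(9.81·0.0877⁵·71.2/501) = 0.002689
ε/(3.7D) = 0.00148; √(3.17ν²L/(gD³h_f)) = 1.48×10^-4
Q = -0.965·0.002689·ln(0.001627) = 0.01666 m³/s
Check: V = 2.76 m/s, Re = 9.49×10^4, f = 0.03241, h_f = 71.8 m ≈ 71.2 m ✓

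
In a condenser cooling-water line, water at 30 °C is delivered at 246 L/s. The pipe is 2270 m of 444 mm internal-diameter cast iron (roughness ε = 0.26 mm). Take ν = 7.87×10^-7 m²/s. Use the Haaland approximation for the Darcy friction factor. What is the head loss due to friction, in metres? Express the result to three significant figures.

V = 4Q/(πD²) = 4·0.246/(π·0.444²) = 1.589 m/s
Re = VD/ν = 1.589·0.444/7.87×10^-7 = 8.96×10^5 → turbulent
ε/D = 0.26/444 = 5.86×10^-4
Haaland: f = 0.01778
h_f = f(L/D)V²/(2g) = 0.01778·(2270/0.444)·1.589²/(2·9.81) = 11.69 m

h_f ≈ 11.7 m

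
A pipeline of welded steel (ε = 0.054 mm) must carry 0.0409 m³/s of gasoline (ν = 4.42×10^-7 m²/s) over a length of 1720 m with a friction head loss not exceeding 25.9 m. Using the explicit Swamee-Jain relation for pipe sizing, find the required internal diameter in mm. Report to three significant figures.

Swamee-Jain (Type III): D = 0.66·[ε^1.25·(LQ²/(gh_f))^4.75 + ν·Q^9.4·(L/(gh_f))^5.2]^0.04
LQ²/(gh_f) = 0.01132; L/(gh_f) = 6.770
Term 1 = ε^1.25·(…)^4.75 = 2.64×10^-15; Term 2 = ν·Q^9.4·(…)^5.2 = 8.21×10^-16
D = 0.66·(2.64×10^-15 + 8.21×10^-16)^0.04 = 0.1742 m = 174 mm
Check: V = 1.72 m/s, Re = 6.76×10^5, f = 0.01615, h_f = 23.9 m ≈ 25.9 m ✓

D ≈ 174 mm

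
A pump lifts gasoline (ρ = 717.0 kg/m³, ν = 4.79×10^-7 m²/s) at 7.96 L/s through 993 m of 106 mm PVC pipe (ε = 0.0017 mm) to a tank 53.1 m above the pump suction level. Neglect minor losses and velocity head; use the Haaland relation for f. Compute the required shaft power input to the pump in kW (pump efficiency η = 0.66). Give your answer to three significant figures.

V = 4Q/(πD²) = 0.9020 m/s; Re = 2.00×10^5; ε/D = 1.60×10^-5; f = 0.01560
h_f = f(L/D)V²/2g = 6.061 m
Total head H = z + h_f = 53.1 + 6.061 = 59.16 m
P_hyd = ρgQH = 717.0·9.81·0.00796·59.16 = 3.312 kW
P_shaft = P_hyd/η = 3.312/0.66 = 5.019 kW

P_shaft ≈ 5.02 kW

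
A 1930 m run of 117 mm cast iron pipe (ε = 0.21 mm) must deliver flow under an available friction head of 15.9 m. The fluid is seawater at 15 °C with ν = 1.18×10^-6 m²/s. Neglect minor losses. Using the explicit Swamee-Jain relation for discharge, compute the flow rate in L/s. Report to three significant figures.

Q ≈ 9.39 L/s

Swamee-Jain (Type II): Q = -0.965·√(gD⁵h_f/L)·ln[ε/(3.7D) + √(3.17ν²L/(gD³h_f))]
√(gD⁵h_f/L) = √(9.81·0.117⁵·15.9/1930) = 0.001331
ε/(3.7D) = 4.85×10^-4; √(3.17ν²L/(gD³h_f)) = 1.85×10^-4
Q = -0.965·0.001331·ln(6.698×10^-4) = 0.009388 m³/s
Check: V = 0.873 m/s, Re = 8.66×10^4, f = 0.02504, h_f = 16.0 m ≈ 15.9 m ✓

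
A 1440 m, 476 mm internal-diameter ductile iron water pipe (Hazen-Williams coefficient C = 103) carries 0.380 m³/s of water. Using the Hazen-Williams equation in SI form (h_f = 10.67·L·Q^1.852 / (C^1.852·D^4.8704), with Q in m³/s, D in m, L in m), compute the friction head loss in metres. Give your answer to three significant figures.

h_f = 10.67·1440·0.380^1.852 / (103^1.852·0.476^4.8704) = 17.81 m

h_f ≈ 17.8 m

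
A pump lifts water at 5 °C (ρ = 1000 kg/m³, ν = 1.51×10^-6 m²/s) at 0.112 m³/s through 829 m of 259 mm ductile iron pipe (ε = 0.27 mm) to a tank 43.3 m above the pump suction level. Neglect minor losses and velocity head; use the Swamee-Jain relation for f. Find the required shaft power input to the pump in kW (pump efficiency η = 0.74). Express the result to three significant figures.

V = 4Q/(πD²) = 2.126 m/s; Re = 3.65×10^5; ε/D = 0.00104; f = 0.02076
h_f = f(L/D)V²/2g = 15.30 m
Total head H = z + h_f = 43.3 + 15.30 = 58.60 m
P_hyd = ρgQH = 1000·9.81·0.112·58.60 = 64.39 kW
P_shaft = P_hyd/η = 64.39/0.74 = 87.01 kW

P_shaft ≈ 87.0 kW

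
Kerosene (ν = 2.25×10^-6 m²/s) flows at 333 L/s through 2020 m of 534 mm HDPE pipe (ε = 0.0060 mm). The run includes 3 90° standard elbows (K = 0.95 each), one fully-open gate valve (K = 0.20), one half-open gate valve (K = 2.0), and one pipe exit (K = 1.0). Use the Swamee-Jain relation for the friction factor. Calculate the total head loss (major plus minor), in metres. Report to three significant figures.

V = 4Q/(πD²) = 1.487 m/s; V²/2g = 0.1127 m
Re = 3.53×10^5, ε/D = 1.12×10^-5 → f = 0.01409 (Swamee-Jain)
Major: h_f = f(L/D)·V²/2g = 0.01409·3783·0.1127 = 6.007 m
Minor: ΣK = 6.05; h_m = ΣK·V²/2g = 0.6817 m
Total H_L = 6.007 + 0.6817 = 6.688 m

H_L ≈ 6.69 m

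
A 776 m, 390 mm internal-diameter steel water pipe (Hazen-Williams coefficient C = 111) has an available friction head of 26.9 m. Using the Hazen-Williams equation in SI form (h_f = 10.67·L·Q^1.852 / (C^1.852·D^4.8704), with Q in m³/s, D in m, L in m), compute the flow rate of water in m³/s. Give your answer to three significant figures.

Rearranging: Q = [h_f·C^1.852·D^4.8704 / (10.67·L)]^(1/1.852)
Q = [26.9·111^1.852·0.390^4.8704 / (10.67·776)]^0.540 = 0.4230 m³/s

Q ≈ 0.423 m³/s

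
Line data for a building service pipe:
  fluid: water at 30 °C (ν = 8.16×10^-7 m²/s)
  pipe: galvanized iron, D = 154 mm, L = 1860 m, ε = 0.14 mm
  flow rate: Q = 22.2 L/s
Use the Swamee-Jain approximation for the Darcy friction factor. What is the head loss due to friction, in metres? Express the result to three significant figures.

h_f ≈ 18.1 m

V = 4Q/(πD²) = 4·0.0222/(π·0.154²) = 1.192 m/s
Re = VD/ν = 1.192·0.154/8.16×10^-7 = 2.25×10^5 → turbulent
ε/D = 0.14/154 = 9.09×10^-4
Swamee-Jain: f = 0.02068
h_f = f(L/D)V²/(2g) = 0.02068·(1860/0.154)·1.192²/(2·9.81) = 18.08 m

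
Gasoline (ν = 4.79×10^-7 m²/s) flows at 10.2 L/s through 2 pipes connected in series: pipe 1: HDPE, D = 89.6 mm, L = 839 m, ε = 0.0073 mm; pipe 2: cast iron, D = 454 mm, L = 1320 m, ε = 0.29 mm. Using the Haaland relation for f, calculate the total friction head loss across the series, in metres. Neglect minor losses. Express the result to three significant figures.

H ≈ 18.8 m

Pipe 1: V = 1.618 m/s, Re = 3.03×10^5, ε/D = 8.15×10^-5, f = 0.01505, h_1 = f(L/D)V²/2g = 18.79 m
Pipe 2: V = 0.06301 m/s, Re = 5.97×10^4, ε/D = 6.39×10^-4, f = 0.02207, h_2 = f(L/D)V²/2g = 0.01298 m
Series → Q common, losses add: H = Σh = 18.80 m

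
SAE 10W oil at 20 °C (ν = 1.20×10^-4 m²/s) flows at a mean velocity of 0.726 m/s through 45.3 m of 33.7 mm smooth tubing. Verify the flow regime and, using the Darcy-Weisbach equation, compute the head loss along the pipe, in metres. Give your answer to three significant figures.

Re = VD/ν = 0.726·0.03370/1.20×10^-4 = 204 → laminar (Re < 2300)
f = 64/Re = 0.3139
h_f = f(L/D)V²/(2g) = 0.3139·(45.3/0.03370)·0.726²/(2·9.81) = 11.34 m

h_f ≈ 11.3 m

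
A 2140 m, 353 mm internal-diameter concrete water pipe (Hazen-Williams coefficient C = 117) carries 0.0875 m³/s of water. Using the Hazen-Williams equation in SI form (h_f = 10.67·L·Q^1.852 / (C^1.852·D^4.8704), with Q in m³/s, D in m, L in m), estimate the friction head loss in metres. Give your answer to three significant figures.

h_f = 10.67·2140·0.0875^1.852 / (117^1.852·0.353^4.8704) = 5.908 m

h_f ≈ 5.91 m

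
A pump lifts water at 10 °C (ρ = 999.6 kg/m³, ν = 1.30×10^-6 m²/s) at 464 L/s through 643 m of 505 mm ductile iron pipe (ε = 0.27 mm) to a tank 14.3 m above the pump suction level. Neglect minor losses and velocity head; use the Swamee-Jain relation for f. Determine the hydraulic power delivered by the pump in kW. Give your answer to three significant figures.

V = 4Q/(πD²) = 2.317 m/s; Re = 9.00×10^5; ε/D = 5.35×10^-4; f = 0.01758
h_f = f(L/D)V²/2g = 6.124 m
Total head H = z + h_f = 14.3 + 6.124 = 20.42 m
P_hyd = ρgQH = 999.6·9.81·0.464·20.42 = 92.93 kW

P_hyd ≈ 92.9 kW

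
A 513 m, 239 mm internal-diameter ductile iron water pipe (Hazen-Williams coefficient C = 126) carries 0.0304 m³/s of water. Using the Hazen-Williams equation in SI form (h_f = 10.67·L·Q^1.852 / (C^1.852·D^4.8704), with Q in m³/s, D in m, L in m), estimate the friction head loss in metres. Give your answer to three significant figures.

h_f ≈ 1.16 m

h_f = 10.67·513·0.0304^1.852 / (126^1.852·0.239^4.8704) = 1.164 m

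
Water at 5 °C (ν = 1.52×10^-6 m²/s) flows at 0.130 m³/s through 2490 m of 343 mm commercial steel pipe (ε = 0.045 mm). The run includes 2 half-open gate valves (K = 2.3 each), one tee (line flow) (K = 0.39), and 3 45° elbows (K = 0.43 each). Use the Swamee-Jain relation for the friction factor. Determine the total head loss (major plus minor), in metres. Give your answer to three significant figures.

V = 4Q/(πD²) = 1.407 m/s; V²/2g = 0.1009 m
Re = 3.17×10^5, ε/D = 1.31×10^-4 → f = 0.01561 (Swamee-Jain)
Major: h_f = f(L/D)·V²/2g = 0.01561·7259·0.1009 = 11.43 m
Minor: ΣK = 6.28; h_m = ΣK·V²/2g = 0.6336 m
Total H_L = 11.43 + 0.6336 = 12.07 m

H_L ≈ 12.1 m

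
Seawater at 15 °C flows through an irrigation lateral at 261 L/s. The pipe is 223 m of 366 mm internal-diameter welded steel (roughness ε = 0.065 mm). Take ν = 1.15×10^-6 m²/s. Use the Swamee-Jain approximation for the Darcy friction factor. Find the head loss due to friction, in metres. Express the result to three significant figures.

h_f ≈ 2.82 m

V = 4Q/(πD²) = 4·0.261/(π·0.366²) = 2.481 m/s
Re = VD/ν = 2.481·0.366/1.15×10^-6 = 7.90×10^5 → turbulent
ε/D = 0.065/366 = 1.78×10^-4
Swamee-Jain: f = 0.01474
h_f = f(L/D)V²/(2g) = 0.01474·(223/0.366)·2.481²/(2·9.81) = 2.818 m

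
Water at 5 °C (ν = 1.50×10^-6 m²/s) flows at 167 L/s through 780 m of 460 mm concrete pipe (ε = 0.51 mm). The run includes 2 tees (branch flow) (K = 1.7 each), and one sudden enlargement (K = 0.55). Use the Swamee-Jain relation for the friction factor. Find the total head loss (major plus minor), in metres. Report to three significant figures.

V = 4Q/(πD²) = 1.005 m/s; V²/2g = 0.05147 m
Re = 3.08×10^5, ε/D = 0.00111 → f = 0.02116 (Swamee-Jain)
Major: h_f = f(L/D)·V²/2g = 0.02116·1696·0.05147 = 1.847 m
Minor: ΣK = 3.95; h_m = ΣK·V²/2g = 0.2033 m
Total H_L = 1.847 + 0.2033 = 2.050 m

H_L ≈ 2.05 m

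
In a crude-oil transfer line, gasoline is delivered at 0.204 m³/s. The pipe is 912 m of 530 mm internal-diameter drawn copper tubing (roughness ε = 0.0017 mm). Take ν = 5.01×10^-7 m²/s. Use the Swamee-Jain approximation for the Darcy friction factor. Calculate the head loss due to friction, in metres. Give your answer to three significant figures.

V = 4Q/(πD²) = 4·0.204/(π·0.530²) = 0.9247 m/s
Re = VD/ν = 0.9247·0.530/5.01×10^-7 = 9.78×10^5 → turbulent
ε/D = 0.0017/530 = 3.21×10^-6
Swamee-Jain: f = 0.01173
h_f = f(L/D)V²/(2g) = 0.01173·(912/0.530)·0.9247²/(2·9.81) = 0.8796 m

h_f ≈ 0.880 m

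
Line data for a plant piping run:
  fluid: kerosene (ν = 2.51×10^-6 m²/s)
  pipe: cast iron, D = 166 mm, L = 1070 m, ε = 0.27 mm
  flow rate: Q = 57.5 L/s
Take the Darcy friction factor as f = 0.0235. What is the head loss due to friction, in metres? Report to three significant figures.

V = 4Q/(πD²) = 4·0.0575/(π·0.166²) = 2.657 m/s
h_f = f(L/D)V²/(2g) = 0.02350·(1070/0.166)·2.657²/(2·9.81) = 54.50 m

h_f ≈ 54.5 m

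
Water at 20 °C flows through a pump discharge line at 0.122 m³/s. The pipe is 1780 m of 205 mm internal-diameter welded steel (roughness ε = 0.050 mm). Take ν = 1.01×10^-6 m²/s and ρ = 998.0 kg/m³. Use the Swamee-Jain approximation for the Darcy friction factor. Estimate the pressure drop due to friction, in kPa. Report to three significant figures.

Δp ≈ 916 kPa

V = 4Q/(πD²) = 4·0.122/(π·0.205²) = 3.696 m/s
Re = VD/ν = 3.696·0.205/1.01×10^-6 = 7.50×10^5 → turbulent
ε/D = 0.050/205 = 2.44×10^-4
Swamee-Jain: f = 0.01547
h_f = f(L/D)V²/(2g) = 0.01547·(1780/0.205)·3.696²/(2·9.81) = 93.54 m
Δp = ρg·h_f = 998.0·9.81·93.54 = 915.8 kPa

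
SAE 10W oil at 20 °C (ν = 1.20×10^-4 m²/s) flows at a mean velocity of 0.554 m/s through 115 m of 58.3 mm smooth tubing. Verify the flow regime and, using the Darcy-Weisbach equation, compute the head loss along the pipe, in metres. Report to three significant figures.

h_f ≈ 7.34 m

Re = VD/ν = 0.554·0.05830/1.20×10^-4 = 269 → laminar (Re < 2300)
f = 64/Re = 0.2378
h_f = f(L/D)V²/(2g) = 0.2378·(115/0.05830)·0.554²/(2·9.81) = 7.337 m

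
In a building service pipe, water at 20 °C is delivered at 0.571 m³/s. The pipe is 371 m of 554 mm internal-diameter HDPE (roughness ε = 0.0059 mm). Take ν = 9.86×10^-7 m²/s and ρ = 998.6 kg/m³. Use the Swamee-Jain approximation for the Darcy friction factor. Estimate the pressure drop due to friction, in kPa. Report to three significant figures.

Δp ≈ 21.3 kPa

V = 4Q/(πD²) = 4·0.571/(π·0.554²) = 2.369 m/s
Re = VD/ν = 2.369·0.554/9.86×10^-7 = 1.33×10^6 → turbulent
ε/D = 0.0059/554 = 1.06×10^-5
Swamee-Jain: f = 0.01138
h_f = f(L/D)V²/(2g) = 0.01138·(371/0.554)·2.369²/(2·9.81) = 2.179 m
Δp = ρg·h_f = 998.6·9.81·2.179 = 21.35 kPa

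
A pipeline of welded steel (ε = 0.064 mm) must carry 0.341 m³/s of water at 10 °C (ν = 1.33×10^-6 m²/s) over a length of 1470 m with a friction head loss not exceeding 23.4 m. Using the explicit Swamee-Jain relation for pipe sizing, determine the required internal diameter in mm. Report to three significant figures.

Swamee-Jain (Type III): D = 0.66·[ε^1.25·(LQ²/(gh_f))^4.75 + ν·Q^9.4·(L/(gh_f))^5.2]^0.04
LQ²/(gh_f) = 0.7446; L/(gh_f) = 6.404
Term 1 = ε^1.25·(…)^4.75 = 1.41×10^-6; Term 2 = ν·Q^9.4·(…)^5.2 = 8.42×10^-7
D = 0.66·(1.41×10^-6 + 8.42×10^-7)^0.04 = 0.3923 m = 392 mm
Check: V = 2.82 m/s, Re = 8.32×10^5, f = 0.01453, h_f = 22.1 m ≈ 23.4 m ✓

D ≈ 392 mm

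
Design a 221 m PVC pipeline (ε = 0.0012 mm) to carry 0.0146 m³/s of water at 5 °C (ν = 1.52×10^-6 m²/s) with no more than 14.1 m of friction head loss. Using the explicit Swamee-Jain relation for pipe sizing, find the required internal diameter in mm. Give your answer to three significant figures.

D ≈ 86.9 mm

Swamee-Jain (Type III): D = 0.66·[ε^1.25·(LQ²/(gh_f))^4.75 + ν·Q^9.4·(L/(gh_f))^5.2]^0.04
LQ²/(gh_f) = 3.406×10^-4; L/(gh_f) = 1.598
Term 1 = ε^1.25·(…)^4.75 = 1.34×10^-24; Term 2 = ν·Q^9.4·(…)^5.2 = 9.66×10^-23
D = 0.66·(1.34×10^-24 + 9.66×10^-23)^0.04 = 0.08693 m = 86.9 mm
Check: V = 2.46 m/s, Re = 1.41×10^5, f = 0.01676, h_f = 13.1 m ≈ 14.1 m ✓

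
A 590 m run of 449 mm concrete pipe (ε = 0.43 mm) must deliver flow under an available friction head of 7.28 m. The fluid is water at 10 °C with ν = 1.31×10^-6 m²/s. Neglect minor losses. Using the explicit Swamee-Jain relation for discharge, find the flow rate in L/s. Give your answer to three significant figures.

Swamee-Jain (Type II): Q = -0.965·√(gD⁵h_f/L)·ln[ε/(3.7D) + √(3.17ν²L/(gD³h_f))]
√(gD⁵h_f/L) = √(9.81·0.449⁵·7.28/590) = 0.04700
ε/(3.7D) = 2.59×10^-4; √(3.17ν²L/(gD³h_f)) = 2.23×10^-5
Q = -0.965·0.04700·ln(2.811×10^-4) = 0.3708 m³/s
Check: V = 2.34 m/s, Re = 8.03×10^5, f = 0.01992, h_f = 7.32 m ≈ 7.28 m ✓

Q ≈ 371 L/s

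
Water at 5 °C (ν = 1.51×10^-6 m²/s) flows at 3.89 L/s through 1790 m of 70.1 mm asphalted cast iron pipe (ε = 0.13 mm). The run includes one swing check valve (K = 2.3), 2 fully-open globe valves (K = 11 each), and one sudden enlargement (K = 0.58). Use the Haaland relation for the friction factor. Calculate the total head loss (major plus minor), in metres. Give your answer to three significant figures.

H_L ≈ 35.8 m

V = 4Q/(πD²) = 1.008 m/s; V²/2g = 0.05178 m
Re = 4.68×10^4, ε/D = 0.00185 → f = 0.02611 (Haaland)
Major: h_f = f(L/D)·V²/2g = 0.02611·25535·0.05178 = 34.52 m
Minor: ΣK = 24.9; h_m = ΣK·V²/2g = 1.288 m
Total H_L = 34.52 + 1.288 = 35.81 m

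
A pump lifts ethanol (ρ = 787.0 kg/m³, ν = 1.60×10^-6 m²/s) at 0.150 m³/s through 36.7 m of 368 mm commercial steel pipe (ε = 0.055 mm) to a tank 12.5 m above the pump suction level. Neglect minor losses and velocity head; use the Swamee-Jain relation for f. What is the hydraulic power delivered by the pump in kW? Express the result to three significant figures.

P_hyd ≈ 14.7 kW

V = 4Q/(πD²) = 1.410 m/s; Re = 3.24×10^5; ε/D = 1.49×10^-4; f = 0.01574
h_f = f(L/D)V²/2g = 0.1591 m
Total head H = z + h_f = 12.5 + 0.1591 = 12.66 m
P_hyd = ρgQH = 787.0·9.81·0.150·12.66 = 14.66 kW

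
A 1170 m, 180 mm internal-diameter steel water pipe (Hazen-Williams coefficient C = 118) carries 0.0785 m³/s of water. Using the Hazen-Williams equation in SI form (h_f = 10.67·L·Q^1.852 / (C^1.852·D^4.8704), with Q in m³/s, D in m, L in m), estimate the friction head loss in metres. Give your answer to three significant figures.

h_f ≈ 69.1 m

h_f = 10.67·1170·0.0785^1.852 / (118^1.852·0.180^4.8704) = 69.13 m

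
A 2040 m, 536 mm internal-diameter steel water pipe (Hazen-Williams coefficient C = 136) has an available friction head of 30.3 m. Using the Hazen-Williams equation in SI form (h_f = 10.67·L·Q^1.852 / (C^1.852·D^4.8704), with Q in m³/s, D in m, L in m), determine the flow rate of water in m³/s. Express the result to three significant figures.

Q ≈ 0.757 m³/s

Rearranging: Q = [h_f·C^1.852·D^4.8704 / (10.67·L)]^(1/1.852)
Q = [30.3·136^1.852·0.536^4.8704 / (10.67·2040)]^0.540 = 0.7568 m³/s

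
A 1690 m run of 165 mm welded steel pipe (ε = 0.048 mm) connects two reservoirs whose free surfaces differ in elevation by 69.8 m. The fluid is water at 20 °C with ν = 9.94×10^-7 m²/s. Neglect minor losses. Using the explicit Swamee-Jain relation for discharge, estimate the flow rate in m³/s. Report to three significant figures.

Swamee-Jain (Type II): Q = -0.965·√(gD⁵h_f/L)·ln[ε/(3.7D) + √(3.17ν²L/(gD³h_f))]
√(gD⁵h_f/L) = √(9.81·0.165⁵·69.8/1690) = 0.007039
ε/(3.7D) = 7.86×10^-5; √(3.17ν²L/(gD³h_f)) = 4.15×10^-5
Q = -0.965·0.007039·ln(1.201×10^-4) = 0.06132 m³/s
Check: V = 2.87 m/s, Re = 4.76×10^5, f = 0.01636, h_f = 70.2 m ≈ 69.8 m ✓

Q ≈ 0.0613 m³/s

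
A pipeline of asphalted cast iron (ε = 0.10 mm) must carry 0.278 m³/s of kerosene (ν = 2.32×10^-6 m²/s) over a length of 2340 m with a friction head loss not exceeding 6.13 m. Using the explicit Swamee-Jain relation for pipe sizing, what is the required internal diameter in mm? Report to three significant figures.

D ≈ 531 mm

Swamee-Jain (Type III): D = 0.66·[ε^1.25·(LQ²/(gh_f))^4.75 + ν·Q^9.4·(L/(gh_f))^5.2]^0.04
LQ²/(gh_f) = 3.007; L/(gh_f) = 38.91
Term 1 = ε^1.25·(…)^4.75 = 0.00187; Term 2 = ν·Q^9.4·(…)^5.2 = 0.00256
D = 0.66·(0.00187 + 0.00256)^0.04 = 0.5314 m = 531 mm
Check: V = 1.25 m/s, Re = 2.87×10^5, f = 0.01630, h_f = 5.75 m ≈ 6.13 m ✓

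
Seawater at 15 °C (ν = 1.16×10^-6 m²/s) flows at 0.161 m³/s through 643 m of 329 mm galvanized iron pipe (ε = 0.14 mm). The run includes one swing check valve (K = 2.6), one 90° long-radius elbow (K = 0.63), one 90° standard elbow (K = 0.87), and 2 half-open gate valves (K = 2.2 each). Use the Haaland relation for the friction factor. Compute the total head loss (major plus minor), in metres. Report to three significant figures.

H_L ≈ 7.64 m

V = 4Q/(πD²) = 1.894 m/s; V²/2g = 0.1828 m
Re = 5.37×10^5, ε/D = 4.26×10^-4 → f = 0.01703 (Haaland)
Major: h_f = f(L/D)·V²/2g = 0.01703·1954·0.1828 = 6.083 m
Minor: ΣK = 8.50; h_m = ΣK·V²/2g = 1.554 m
Total H_L = 6.083 + 1.554 = 7.637 m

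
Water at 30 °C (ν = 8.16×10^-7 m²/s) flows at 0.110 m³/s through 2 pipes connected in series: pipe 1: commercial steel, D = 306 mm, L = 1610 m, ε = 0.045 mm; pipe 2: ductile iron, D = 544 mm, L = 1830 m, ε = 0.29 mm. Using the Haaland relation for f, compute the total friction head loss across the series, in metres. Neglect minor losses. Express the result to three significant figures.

Pipe 1: V = 1.496 m/s, Re = 5.61×10^5, ε/D = 1.47×10^-4, f = 0.01461, h_1 = f(L/D)V²/2g = 8.766 m
Pipe 2: V = 0.4733 m/s, Re = 3.16×10^5, ε/D = 5.33×10^-4, f = 0.01821, h_2 = f(L/D)V²/2g = 0.6992 m
Series → Q common, losses add: H = Σh = 9.465 m

H ≈ 9.46 m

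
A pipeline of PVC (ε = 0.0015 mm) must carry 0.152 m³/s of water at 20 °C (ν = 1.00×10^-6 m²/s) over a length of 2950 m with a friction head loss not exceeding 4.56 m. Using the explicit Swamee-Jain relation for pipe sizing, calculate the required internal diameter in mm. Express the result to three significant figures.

D ≈ 447 mm

Swamee-Jain (Type III): D = 0.66·[ε^1.25·(LQ²/(gh_f))^4.75 + ν·Q^9.4·(L/(gh_f))^5.2]^0.04
LQ²/(gh_f) = 1.524; L/(gh_f) = 65.95
Term 1 = ε^1.25·(…)^4.75 = 3.88×10^-7; Term 2 = ν·Q^9.4·(…)^5.2 = 5.88×10^-5
D = 0.66·(3.88×10^-7 + 5.88×10^-5)^0.04 = 0.4471 m = 447 mm
Check: V = 0.968 m/s, Re = 4.33×10^5, f = 0.01348, h_f = 4.25 m ≈ 4.56 m ✓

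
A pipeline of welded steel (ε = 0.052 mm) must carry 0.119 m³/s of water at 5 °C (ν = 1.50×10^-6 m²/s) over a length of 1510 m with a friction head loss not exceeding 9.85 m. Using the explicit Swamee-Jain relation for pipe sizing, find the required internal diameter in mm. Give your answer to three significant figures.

D ≈ 314 mm

Swamee-Jain (Type III): D = 0.66·[ε^1.25·(LQ²/(gh_f))^4.75 + ν·Q^9.4·(L/(gh_f))^5.2]^0.04
LQ²/(gh_f) = 0.2213; L/(gh_f) = 15.63
Term 1 = ε^1.25·(…)^4.75 = 3.42×10^-9; Term 2 = ν·Q^9.4·(…)^5.2 = 4.95×10^-9
D = 0.66·(3.42×10^-9 + 4.95×10^-9)^0.04 = 0.3136 m = 314 mm
Check: V = 1.54 m/s, Re = 3.22×10^5, f = 0.01589, h_f = 9.25 m ≈ 9.85 m ✓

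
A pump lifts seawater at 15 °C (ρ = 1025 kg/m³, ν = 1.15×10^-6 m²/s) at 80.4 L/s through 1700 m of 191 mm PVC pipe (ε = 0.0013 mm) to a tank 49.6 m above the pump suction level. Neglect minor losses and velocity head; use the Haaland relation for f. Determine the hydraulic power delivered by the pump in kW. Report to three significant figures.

P_hyd ≈ 78.5 kW

V = 4Q/(πD²) = 2.806 m/s; Re = 4.66×10^5; ε/D = 6.81×10^-6; f = 0.01330
h_f = f(L/D)V²/2g = 47.51 m
Total head H = z + h_f = 49.6 + 47.51 = 97.11 m
P_hyd = ρgQH = 1025·9.81·0.0804·97.11 = 78.51 kW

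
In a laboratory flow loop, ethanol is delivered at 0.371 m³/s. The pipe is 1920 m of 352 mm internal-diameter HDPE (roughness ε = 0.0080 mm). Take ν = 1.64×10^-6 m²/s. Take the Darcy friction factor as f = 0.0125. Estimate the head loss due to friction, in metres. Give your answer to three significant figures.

h_f ≈ 50.5 m

V = 4Q/(πD²) = 4·0.371/(π·0.352²) = 3.812 m/s
h_f = f(L/D)V²/(2g) = 0.01250·(1920/0.352)·3.812²/(2·9.81) = 50.51 m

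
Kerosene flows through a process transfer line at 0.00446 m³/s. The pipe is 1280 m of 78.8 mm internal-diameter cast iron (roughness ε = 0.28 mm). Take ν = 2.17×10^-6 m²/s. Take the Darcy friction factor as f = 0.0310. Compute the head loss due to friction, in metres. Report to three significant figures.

h_f ≈ 21.5 m

V = 4Q/(πD²) = 4·0.00446/(π·0.0788²) = 0.9145 m/s
h_f = f(L/D)V²/(2g) = 0.03100·(1280/0.0788)·0.9145²/(2·9.81) = 21.47 m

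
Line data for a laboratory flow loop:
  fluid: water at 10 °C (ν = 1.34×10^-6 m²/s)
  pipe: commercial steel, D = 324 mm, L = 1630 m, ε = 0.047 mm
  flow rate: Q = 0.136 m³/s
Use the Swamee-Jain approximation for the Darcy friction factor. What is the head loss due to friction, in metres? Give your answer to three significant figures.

h_f ≈ 10.7 m

V = 4Q/(πD²) = 4·0.136/(π·0.324²) = 1.650 m/s
Re = VD/ν = 1.650·0.324/1.34×10^-6 = 3.99×10^5 → turbulent
ε/D = 0.047/324 = 1.45×10^-4
Swamee-Jain: f = 0.01533
h_f = f(L/D)V²/(2g) = 0.01533·(1630/0.324)·1.650²/(2·9.81) = 10.69 m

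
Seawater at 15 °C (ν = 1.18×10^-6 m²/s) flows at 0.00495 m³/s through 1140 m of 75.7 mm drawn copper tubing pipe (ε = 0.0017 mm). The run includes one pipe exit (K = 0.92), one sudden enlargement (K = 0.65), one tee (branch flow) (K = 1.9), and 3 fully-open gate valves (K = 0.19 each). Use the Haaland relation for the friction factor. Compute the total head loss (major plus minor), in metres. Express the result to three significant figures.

H_L ≈ 18.1 m

V = 4Q/(πD²) = 1.100 m/s; V²/2g = 0.06165 m
Re = 7.06×10^4, ε/D = 2.25×10^-5 → f = 0.01927 (Haaland)
Major: h_f = f(L/D)·V²/2g = 0.01927·15059·0.06165 = 17.89 m
Minor: ΣK = 4.04; h_m = ΣK·V²/2g = 0.2491 m
Total H_L = 17.89 + 0.2491 = 18.14 m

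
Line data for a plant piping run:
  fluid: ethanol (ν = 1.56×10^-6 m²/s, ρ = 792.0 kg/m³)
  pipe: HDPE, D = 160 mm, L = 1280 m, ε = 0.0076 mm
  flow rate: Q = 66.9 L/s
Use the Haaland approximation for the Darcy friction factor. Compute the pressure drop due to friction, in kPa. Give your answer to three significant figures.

V = 4Q/(πD²) = 4·0.0669/(π·0.160²) = 3.327 m/s
Re = VD/ν = 3.327·0.160/1.56×10^-6 = 3.41×10^5 → turbulent
ε/D = 0.0076/160 = 4.75×10^-5
Haaland: f = 0.01445
h_f = f(L/D)V²/(2g) = 0.01445·(1280/0.160)·3.327²/(2·9.81) = 65.25 m
Δp = ρg·h_f = 792.0·9.81·65.25 = 507.0 kPa

Δp ≈ 507 kPa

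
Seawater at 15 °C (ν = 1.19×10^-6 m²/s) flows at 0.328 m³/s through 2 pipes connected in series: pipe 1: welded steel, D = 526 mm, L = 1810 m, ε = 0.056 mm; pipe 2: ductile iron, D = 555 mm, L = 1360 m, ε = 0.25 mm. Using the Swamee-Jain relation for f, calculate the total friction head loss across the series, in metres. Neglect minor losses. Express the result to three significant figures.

Pipe 1: V = 1.509 m/s, Re = 6.67×10^5, ε/D = 1.06×10^-4, f = 0.01411, h_1 = f(L/D)V²/2g = 5.636 m
Pipe 2: V = 1.356 m/s, Re = 6.32×10^5, ε/D = 4.50×10^-4, f = 0.01726, h_2 = f(L/D)V²/2g = 3.962 m
Series → Q common, losses add: H = Σh = 9.598 m

H ≈ 9.60 m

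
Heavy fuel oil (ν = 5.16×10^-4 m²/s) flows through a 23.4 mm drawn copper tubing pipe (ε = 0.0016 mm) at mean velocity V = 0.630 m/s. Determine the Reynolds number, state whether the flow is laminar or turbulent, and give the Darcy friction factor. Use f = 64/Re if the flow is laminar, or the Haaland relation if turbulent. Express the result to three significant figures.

Re = VD/ν = 0.6300·0.0234/5.16×10^-4 = 28.6
Re < 2300 → laminar → f = 64/Re = 2.240

Re ≈ 28.6; laminar; f = 64/Re ≈ 2.24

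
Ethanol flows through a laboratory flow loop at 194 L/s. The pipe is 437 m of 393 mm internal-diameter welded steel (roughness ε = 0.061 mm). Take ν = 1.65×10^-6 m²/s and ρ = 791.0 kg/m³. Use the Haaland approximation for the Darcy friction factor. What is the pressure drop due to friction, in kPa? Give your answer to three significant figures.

Δp ≈ 17.2 kPa

V = 4Q/(πD²) = 4·0.194/(π·0.393²) = 1.599 m/s
Re = VD/ν = 1.599·0.393/1.65×10^-6 = 3.81×10^5 → turbulent
ε/D = 0.061/393 = 1.55×10^-4
Haaland: f = 0.01527
h_f = f(L/D)V²/(2g) = 0.01527·(437/0.393)·1.599²/(2·9.81) = 2.214 m
Δp = ρg·h_f = 791.0·9.81·2.214 = 17.18 kPa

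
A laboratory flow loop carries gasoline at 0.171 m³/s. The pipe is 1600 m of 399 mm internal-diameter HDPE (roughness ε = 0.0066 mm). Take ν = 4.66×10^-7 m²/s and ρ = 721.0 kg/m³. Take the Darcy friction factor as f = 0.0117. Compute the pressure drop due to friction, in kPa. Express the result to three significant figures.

Δp ≈ 31.6 kPa

V = 4Q/(πD²) = 4·0.171/(π·0.399²) = 1.368 m/s
h_f = f(L/D)V²/(2g) = 0.01170·(1600/0.399)·1.368²/(2·9.81) = 4.473 m
Δp = ρg·h_f = 721.0·9.81·4.473 = 31.63 kPa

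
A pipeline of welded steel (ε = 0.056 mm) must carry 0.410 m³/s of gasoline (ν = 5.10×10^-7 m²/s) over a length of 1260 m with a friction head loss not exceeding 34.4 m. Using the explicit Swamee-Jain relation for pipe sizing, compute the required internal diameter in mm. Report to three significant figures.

D ≈ 373 mm

Swamee-Jain (Type III): D = 0.66·[ε^1.25·(LQ²/(gh_f))^4.75 + ν·Q^9.4·(L/(gh_f))^5.2]^0.04
LQ²/(gh_f) = 0.6276; L/(gh_f) = 3.734
Term 1 = ε^1.25·(…)^4.75 = 5.30×10^-7; Term 2 = ν·Q^9.4·(…)^5.2 = 1.10×10^-7
D = 0.66·(5.30×10^-7 + 1.10×10^-7)^0.04 = 0.3731 m = 373 mm
Check: V = 3.75 m/s, Re = 2.74×10^6, f = 0.01350, h_f = 32.7 m ≈ 34.4 m ✓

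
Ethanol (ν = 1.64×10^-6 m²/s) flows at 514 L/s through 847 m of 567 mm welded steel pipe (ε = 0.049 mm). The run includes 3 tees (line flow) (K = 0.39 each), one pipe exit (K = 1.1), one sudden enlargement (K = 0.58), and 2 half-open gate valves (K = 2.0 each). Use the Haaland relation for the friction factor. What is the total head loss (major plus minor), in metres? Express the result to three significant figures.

H_L ≈ 5.73 m

V = 4Q/(πD²) = 2.036 m/s; V²/2g = 0.2112 m
Re = 7.04×10^5, ε/D = 8.64×10^-5 → f = 0.01357 (Haaland)
Major: h_f = f(L/D)·V²/2g = 0.01357·1494·0.2112 = 4.282 m
Minor: ΣK = 6.85; h_m = ΣK·V²/2g = 1.447 m
Total H_L = 4.282 + 1.447 = 5.729 m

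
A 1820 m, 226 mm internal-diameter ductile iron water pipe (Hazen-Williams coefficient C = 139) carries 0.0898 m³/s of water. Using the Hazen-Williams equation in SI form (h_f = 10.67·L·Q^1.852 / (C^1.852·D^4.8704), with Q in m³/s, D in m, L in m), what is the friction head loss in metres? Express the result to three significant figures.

h_f ≈ 33.6 m

h_f = 10.67·1820·0.0898^1.852 / (139^1.852·0.226^4.8704) = 33.62 m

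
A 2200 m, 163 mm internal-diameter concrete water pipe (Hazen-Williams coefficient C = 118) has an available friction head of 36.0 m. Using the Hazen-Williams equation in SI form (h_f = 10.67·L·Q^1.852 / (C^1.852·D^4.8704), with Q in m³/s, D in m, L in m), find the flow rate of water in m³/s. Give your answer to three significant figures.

Rearranging: Q = [h_f·C^1.852·D^4.8704 / (10.67·L)]^(1/1.852)
Q = [36.0·118^1.852·0.163^4.8704 / (10.67·2200)]^0.540 = 0.03023 m³/s

Q ≈ 0.0302 m³/s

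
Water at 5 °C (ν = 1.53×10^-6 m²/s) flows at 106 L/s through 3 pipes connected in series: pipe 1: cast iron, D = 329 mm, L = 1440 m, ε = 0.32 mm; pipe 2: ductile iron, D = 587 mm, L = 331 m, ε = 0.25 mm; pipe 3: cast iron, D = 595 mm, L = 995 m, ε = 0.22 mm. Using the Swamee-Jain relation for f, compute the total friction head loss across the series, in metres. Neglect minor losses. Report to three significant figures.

H ≈ 7.51 m

Pipe 1: V = 1.247 m/s, Re = 2.68×10^5, ε/D = 9.73×10^-4, f = 0.02074, h_1 = f(L/D)V²/2g = 7.194 m
Pipe 2: V = 0.3917 m/s, Re = 1.50×10^5, ε/D = 4.26×10^-4, f = 0.01910, h_2 = f(L/D)V²/2g = 0.08421 m
Pipe 3: V = 0.3812 m/s, Re = 1.48×10^5, ε/D = 3.70×10^-4, f = 0.01883, h_3 = f(L/D)V²/2g = 0.2333 m
Series → Q common, losses add: H = Σh = 7.512 m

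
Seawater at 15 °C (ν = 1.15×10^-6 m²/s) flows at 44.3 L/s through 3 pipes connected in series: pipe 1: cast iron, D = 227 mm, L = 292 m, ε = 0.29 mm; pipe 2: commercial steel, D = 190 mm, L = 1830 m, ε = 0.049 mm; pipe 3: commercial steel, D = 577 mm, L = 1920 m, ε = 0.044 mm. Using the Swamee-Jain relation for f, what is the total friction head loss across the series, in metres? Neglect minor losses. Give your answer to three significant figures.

Pipe 1: V = 1.095 m/s, Re = 2.16×10^5, ε/D = 0.00128, f = 0.02214, h_1 = f(L/D)V²/2g = 1.739 m
Pipe 2: V = 1.562 m/s, Re = 2.58×10^5, ε/D = 2.58×10^-4, f = 0.01702, h_2 = f(L/D)V²/2g = 20.40 m
Pipe 3: V = 0.1694 m/s, Re = 8.50×10^4, ε/D = 7.63×10^-5, f = 0.01890, h_3 = f(L/D)V²/2g = 0.09201 m
Series → Q common, losses add: H = Σh = 22.23 m

H ≈ 22.2 m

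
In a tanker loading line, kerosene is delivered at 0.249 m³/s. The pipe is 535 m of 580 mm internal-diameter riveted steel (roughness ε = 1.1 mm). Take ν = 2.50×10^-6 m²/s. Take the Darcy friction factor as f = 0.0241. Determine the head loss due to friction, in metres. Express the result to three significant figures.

h_f ≈ 1.01 m

V = 4Q/(πD²) = 4·0.249/(π·0.580²) = 0.9424 m/s
h_f = f(L/D)V²/(2g) = 0.02410·(535/0.580)·0.9424²/(2·9.81) = 1.006 m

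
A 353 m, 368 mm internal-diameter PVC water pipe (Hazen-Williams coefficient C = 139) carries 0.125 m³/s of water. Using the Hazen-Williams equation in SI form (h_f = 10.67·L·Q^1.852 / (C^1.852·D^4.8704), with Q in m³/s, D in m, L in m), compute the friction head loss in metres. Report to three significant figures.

h_f = 10.67·353·0.125^1.852 / (139^1.852·0.368^4.8704) = 1.120 m

h_f ≈ 1.12 m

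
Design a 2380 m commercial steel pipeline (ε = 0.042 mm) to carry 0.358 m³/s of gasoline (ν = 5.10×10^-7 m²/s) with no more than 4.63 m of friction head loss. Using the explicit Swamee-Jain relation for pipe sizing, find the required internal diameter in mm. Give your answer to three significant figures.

Swamee-Jain (Type III): D = 0.66·[ε^1.25·(LQ²/(gh_f))^4.75 + ν·Q^9.4·(L/(gh_f))^5.2]^0.04
LQ²/(gh_f) = 6.716; L/(gh_f) = 52.40
Term 1 = ε^1.25·(…)^4.75 = 0.0287; Term 2 = ν·Q^9.4·(…)^5.2 = 0.0285
D = 0.66·(0.0287 + 0.0285)^0.04 = 0.5886 m = 589 mm
Check: V = 1.32 m/s, Re = 1.52×10^6, f = 0.01259, h_f = 4.49 m ≈ 4.63 m ✓

D ≈ 589 mm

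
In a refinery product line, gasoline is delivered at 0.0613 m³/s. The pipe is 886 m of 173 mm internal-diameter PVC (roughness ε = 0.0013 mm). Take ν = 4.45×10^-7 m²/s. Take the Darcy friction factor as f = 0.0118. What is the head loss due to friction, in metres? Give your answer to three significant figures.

h_f ≈ 20.9 m

V = 4Q/(πD²) = 4·0.0613/(π·0.173²) = 2.608 m/s
h_f = f(L/D)V²/(2g) = 0.01180·(886/0.173)·2.608²/(2·9.81) = 20.95 m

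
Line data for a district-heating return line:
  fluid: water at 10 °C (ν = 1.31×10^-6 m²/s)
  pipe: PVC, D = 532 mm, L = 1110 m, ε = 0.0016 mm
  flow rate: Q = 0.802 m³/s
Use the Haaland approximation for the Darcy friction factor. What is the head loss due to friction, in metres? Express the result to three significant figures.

h_f ≈ 15.1 m

V = 4Q/(πD²) = 4·0.802/(π·0.532²) = 3.608 m/s
Re = VD/ν = 3.608·0.532/1.31×10^-6 = 1.47×10^6 → turbulent
ε/D = 0.0016/532 = 3.01×10^-6
Haaland: f = 0.01094
h_f = f(L/D)V²/(2g) = 0.01094·(1110/0.532)·3.608²/(2·9.81) = 15.15 m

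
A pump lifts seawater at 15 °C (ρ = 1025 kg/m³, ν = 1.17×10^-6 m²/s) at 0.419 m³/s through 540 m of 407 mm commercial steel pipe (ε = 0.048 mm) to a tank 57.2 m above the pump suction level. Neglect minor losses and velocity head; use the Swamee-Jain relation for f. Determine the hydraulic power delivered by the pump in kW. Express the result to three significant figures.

V = 4Q/(πD²) = 3.221 m/s; Re = 1.12×10^6; ε/D = 1.18×10^-4; f = 0.01365
h_f = f(L/D)V²/2g = 9.573 m
Total head H = z + h_f = 57.2 + 9.573 = 66.77 m
P_hyd = ρgQH = 1025·9.81·0.419·66.77 = 281.3 kW

P_hyd ≈ 281 kW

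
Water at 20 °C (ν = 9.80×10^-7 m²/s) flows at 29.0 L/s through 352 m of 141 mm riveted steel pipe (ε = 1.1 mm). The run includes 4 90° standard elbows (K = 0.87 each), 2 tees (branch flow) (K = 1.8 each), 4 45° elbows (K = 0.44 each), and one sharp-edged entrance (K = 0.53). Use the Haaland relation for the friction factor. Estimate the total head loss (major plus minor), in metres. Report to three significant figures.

V = 4Q/(πD²) = 1.857 m/s; V²/2g = 0.1758 m
Re = 2.67×10^5, ε/D = 0.00780 → f = 0.03523 (Haaland)
Major: h_f = f(L/D)·V²/2g = 0.03523·2496·0.1758 = 15.46 m
Minor: ΣK = 9.37; h_m = ΣK·V²/2g = 1.647 m
Total H_L = 15.46 + 1.647 = 17.11 m

H_L ≈ 17.1 m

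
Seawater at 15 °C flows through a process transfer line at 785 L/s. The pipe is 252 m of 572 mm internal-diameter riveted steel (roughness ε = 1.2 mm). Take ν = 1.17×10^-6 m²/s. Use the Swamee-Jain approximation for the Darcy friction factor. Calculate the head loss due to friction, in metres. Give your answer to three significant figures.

V = 4Q/(πD²) = 4·0.785/(π·0.572²) = 3.055 m/s
Re = VD/ν = 3.055·0.572/1.17×10^-6 = 1.49×10^6 → turbulent
ε/D = 1.2/572 = 0.00210
Swamee-Jain: f = 0.02390
h_f = f(L/D)V²/(2g) = 0.02390·(252/0.572)·3.055²/(2·9.81) = 5.008 m

h_f ≈ 5.01 m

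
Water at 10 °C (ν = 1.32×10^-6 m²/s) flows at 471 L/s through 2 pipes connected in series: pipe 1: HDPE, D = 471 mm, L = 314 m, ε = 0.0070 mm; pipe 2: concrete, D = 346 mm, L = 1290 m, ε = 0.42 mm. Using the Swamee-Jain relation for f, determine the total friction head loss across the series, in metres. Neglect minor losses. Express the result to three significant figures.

H ≈ 103 m

Pipe 1: V = 2.703 m/s, Re = 9.65×10^5, ε/D = 1.49×10^-5, f = 0.01203, h_1 = f(L/D)V²/2g = 2.987 m
Pipe 2: V = 5.009 m/s, Re = 1.31×10^6, ε/D = 0.00121, f = 0.02087, h_2 = f(L/D)V²/2g = 99.52 m
Series → Q common, losses add: H = Σh = 102.5 m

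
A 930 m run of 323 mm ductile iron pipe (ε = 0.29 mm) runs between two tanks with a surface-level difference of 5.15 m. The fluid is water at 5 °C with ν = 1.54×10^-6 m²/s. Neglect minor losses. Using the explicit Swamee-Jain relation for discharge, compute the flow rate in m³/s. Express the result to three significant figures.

Swamee-Jain (Type II): Q = -0.965·√(gD⁵h_f/L)·ln[ε/(3.7D) + √(3.17ν²L/(gD³h_f))]
√(gD⁵h_f/L) = √(9.81·0.323⁵·5.15/930) = 0.01382
ε/(3.7D) = 2.43×10^-4; √(3.17ν²L/(gD³h_f)) = 6.41×10^-5
Q = -0.965·0.01382·ln(3.067×10^-4) = 0.1079 m³/s
Check: V = 1.32 m/s, Re = 2.76×10^5, f = 0.02040, h_f = 5.19 m ≈ 5.15 m ✓

Q ≈ 0.108 m³/s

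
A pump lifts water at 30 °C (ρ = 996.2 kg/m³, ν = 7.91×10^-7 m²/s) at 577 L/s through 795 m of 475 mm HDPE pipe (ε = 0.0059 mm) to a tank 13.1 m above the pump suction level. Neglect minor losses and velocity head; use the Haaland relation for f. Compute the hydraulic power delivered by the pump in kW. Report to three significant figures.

P_hyd ≈ 129 kW

V = 4Q/(πD²) = 3.256 m/s; Re = 1.96×10^6; ε/D = 1.24×10^-5; f = 0.01074
h_f = f(L/D)V²/2g = 9.717 m
Total head H = z + h_f = 13.1 + 9.717 = 22.82 m
P_hyd = ρgQH = 996.2·9.81·0.577·22.82 = 128.7 kW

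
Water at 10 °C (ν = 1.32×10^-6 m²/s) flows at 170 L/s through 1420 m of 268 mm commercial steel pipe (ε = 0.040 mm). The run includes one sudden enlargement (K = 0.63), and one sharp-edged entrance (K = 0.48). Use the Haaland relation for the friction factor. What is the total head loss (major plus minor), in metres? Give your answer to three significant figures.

H_L ≈ 36.1 m

V = 4Q/(πD²) = 3.014 m/s; V²/2g = 0.4629 m
Re = 6.12×10^5, ε/D = 1.49×10^-4 → f = 0.01452 (Haaland)
Major: h_f = f(L/D)·V²/2g = 0.01452·5299·0.4629 = 35.62 m
Minor: ΣK = 1.11; h_m = ΣK·V²/2g = 0.5138 m
Total H_L = 35.62 + 0.5138 = 36.13 m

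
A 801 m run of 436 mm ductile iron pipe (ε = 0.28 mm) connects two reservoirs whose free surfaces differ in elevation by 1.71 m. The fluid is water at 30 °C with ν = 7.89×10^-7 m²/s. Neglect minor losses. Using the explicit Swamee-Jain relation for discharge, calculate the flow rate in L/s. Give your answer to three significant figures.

Q ≈ 149 L/s

Swamee-Jain (Type II): Q = -0.965·√(gD⁵h_f/L)·ln[ε/(3.7D) + √(3.17ν²L/(gD³h_f))]
√(gD⁵h_f/L) = √(9.81·0.436⁵·1.71/801) = 0.01816
ε/(3.7D) = 1.74×10^-4; √(3.17ν²L/(gD³h_f)) = 3.37×10^-5
Q = -0.965·0.01816·ln(2.073×10^-4) = 0.1487 m³/s
Check: V = 0.996 m/s, Re = 5.50×10^5, f = 0.01854, h_f = 1.72 m ≈ 1.71 m ✓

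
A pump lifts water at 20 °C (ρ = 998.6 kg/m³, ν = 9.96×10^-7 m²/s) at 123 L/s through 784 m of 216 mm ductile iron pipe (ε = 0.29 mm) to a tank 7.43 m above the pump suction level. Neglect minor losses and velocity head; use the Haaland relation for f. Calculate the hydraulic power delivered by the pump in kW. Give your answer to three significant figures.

P_hyd ≈ 62.9 kW

V = 4Q/(πD²) = 3.357 m/s; Re = 7.28×10^5; ε/D = 0.00134; f = 0.02146
h_f = f(L/D)V²/2g = 44.73 m
Total head H = z + h_f = 7.43 + 44.73 = 52.16 m
P_hyd = ρgQH = 998.6·9.81·0.123·52.16 = 62.85 kW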